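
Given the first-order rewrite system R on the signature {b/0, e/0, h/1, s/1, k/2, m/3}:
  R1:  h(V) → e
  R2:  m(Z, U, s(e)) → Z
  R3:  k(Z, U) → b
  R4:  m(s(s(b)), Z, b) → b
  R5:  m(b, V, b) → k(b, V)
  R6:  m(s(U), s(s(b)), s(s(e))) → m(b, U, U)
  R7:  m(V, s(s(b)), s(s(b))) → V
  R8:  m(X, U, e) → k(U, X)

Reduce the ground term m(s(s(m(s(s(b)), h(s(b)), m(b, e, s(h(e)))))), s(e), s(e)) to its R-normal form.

s(s(b))

1. m(s(s(m(s(s(b)), h(s(b)), m(b, e, s(h(e)))))), s(e), s(e))  →  s(s(m(s(s(b)), h(s(b)), m(b, e, s(h(e))))))   [R2 at ε]
2. s(s(m(s(s(b)), h(s(b)), m(b, e, s(h(e))))))  →  s(s(m(s(s(b)), e, m(b, e, s(h(e))))))   [R1 at 1.1.2]
3. s(s(m(s(s(b)), e, m(b, e, s(h(e))))))  →  s(s(m(s(s(b)), e, m(b, e, s(e)))))   [R1 at 1.1.3.3.1]
4. s(s(m(s(s(b)), e, m(b, e, s(e)))))  →  s(s(m(s(s(b)), e, b)))   [R2 at 1.1.3]
5. s(s(m(s(s(b)), e, b)))  →  s(s(b))   [R4 at 1.1]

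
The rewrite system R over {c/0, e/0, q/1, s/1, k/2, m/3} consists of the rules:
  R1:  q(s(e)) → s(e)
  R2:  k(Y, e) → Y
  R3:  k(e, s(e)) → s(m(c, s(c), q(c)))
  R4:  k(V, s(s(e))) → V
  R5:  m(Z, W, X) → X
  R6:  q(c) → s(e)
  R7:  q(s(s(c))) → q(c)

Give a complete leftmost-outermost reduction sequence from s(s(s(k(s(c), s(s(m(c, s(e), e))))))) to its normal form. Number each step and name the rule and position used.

s(s(s(s(c))))

1. s(s(s(k(s(c), s(s(m(c, s(e), e)))))))  →  s(s(s(k(s(c), s(s(e))))))   [R5 at 1.1.1.2.1.1]
2. s(s(s(k(s(c), s(s(e))))))  →  s(s(s(s(c))))   [R4 at 1.1.1]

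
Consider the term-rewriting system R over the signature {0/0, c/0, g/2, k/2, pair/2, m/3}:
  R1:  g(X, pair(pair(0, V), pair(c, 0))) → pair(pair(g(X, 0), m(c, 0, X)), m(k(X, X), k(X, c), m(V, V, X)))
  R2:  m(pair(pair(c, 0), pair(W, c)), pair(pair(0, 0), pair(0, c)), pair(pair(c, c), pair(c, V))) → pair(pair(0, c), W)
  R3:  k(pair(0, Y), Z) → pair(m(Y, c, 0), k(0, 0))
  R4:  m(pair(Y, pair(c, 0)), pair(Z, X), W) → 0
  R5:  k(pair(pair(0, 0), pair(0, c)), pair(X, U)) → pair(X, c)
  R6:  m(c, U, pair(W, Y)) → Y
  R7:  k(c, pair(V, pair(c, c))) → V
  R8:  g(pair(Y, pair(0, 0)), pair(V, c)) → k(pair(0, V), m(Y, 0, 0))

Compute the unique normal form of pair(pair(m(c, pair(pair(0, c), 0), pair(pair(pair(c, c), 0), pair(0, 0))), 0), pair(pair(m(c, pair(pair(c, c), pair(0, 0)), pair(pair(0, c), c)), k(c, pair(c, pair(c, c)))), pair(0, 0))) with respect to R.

1. pair(pair(m(c, pair(pair(0, c), 0), pair(pair(pair(c, c), 0), pair(0, 0))), 0), pair(pair(m(c, pair(pair(c, c), pair(0, 0)), pair(pair(0, c), c)), k(c, pair(c, pair(c, c)))), pair(0, 0)))  →  pair(pair(pair(0, 0), 0), pair(pair(m(c, pair(pair(c, c), pair(0, 0)), pair(pair(0, c), c)), k(c, pair(c, pair(c, c)))), pair(0, 0)))   [R6 at 1.1]
2. pair(pair(pair(0, 0), 0), pair(pair(m(c, pair(pair(c, c), pair(0, 0)), pair(pair(0, c), c)), k(c, pair(c, pair(c, c)))), pair(0, 0)))  →  pair(pair(pair(0, 0), 0), pair(pair(c, k(c, pair(c, pair(c, c)))), pair(0, 0)))   [R6 at 2.1.1]
3. pair(pair(pair(0, 0), 0), pair(pair(c, k(c, pair(c, pair(c, c)))), pair(0, 0)))  →  pair(pair(pair(0, 0), 0), pair(pair(c, c), pair(0, 0)))   [R7 at 2.1.2]

pair(pair(pair(0, 0), 0), pair(pair(c, c), pair(0, 0)))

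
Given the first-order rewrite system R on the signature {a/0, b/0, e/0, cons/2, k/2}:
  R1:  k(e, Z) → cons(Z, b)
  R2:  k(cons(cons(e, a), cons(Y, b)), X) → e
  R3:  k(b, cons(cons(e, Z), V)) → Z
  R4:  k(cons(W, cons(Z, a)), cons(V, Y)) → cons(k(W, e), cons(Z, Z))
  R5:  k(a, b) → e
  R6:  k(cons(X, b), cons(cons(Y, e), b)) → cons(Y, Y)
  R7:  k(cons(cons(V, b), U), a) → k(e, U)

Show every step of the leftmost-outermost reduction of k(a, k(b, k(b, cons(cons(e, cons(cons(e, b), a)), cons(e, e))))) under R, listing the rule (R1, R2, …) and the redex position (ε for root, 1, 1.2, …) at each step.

1. k(a, k(b, k(b, cons(cons(e, cons(cons(e, b), a)), cons(e, e)))))  →  k(a, k(b, cons(cons(e, b), a)))   [R3 at 2.2]
2. k(a, k(b, cons(cons(e, b), a)))  →  k(a, b)   [R3 at 2]
3. k(a, b)  →  e   [R5 at ε]

e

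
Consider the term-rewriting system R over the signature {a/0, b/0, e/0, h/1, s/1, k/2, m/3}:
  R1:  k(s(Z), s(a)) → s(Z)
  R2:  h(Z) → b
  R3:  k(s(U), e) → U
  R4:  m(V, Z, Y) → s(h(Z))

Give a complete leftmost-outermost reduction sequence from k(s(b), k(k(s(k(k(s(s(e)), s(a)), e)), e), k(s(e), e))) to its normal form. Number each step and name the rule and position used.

b

1. k(s(b), k(k(s(k(k(s(s(e)), s(a)), e)), e), k(s(e), e)))  →  k(s(b), k(k(k(s(s(e)), s(a)), e), k(s(e), e)))   [R3 at 2.1]
2. k(s(b), k(k(k(s(s(e)), s(a)), e), k(s(e), e)))  →  k(s(b), k(k(s(s(e)), e), k(s(e), e)))   [R1 at 2.1.1]
3. k(s(b), k(k(s(s(e)), e), k(s(e), e)))  →  k(s(b), k(s(e), k(s(e), e)))   [R3 at 2.1]
4. k(s(b), k(s(e), k(s(e), e)))  →  k(s(b), k(s(e), e))   [R3 at 2.2]
5. k(s(b), k(s(e), e))  →  k(s(b), e)   [R3 at 2]
6. k(s(b), e)  →  b   [R3 at ε]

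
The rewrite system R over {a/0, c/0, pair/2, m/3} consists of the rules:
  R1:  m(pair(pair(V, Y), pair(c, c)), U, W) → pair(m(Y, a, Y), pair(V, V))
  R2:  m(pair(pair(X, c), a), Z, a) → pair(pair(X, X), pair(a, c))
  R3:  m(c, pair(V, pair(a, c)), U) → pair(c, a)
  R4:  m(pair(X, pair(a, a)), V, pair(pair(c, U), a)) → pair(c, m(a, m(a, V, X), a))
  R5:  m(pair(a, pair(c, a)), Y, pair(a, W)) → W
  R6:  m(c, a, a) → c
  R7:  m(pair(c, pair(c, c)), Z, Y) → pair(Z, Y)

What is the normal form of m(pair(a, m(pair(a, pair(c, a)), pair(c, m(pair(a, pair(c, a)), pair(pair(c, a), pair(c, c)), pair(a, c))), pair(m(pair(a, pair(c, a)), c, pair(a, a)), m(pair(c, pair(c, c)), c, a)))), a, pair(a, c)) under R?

1. m(pair(a, m(pair(a, pair(c, a)), pair(c, m(pair(a, pair(c, a)), pair(pair(c, a), pair(c, c)), pair(a, c))), pair(m(pair(a, pair(c, a)), c, pair(a, a)), m(pair(c, pair(c, c)), c, a)))), a, pair(a, c))  →  m(pair(a, m(pair(a, pair(c, a)), pair(c, c), pair(m(pair(a, pair(c, a)), c, pair(a, a)), m(pair(c, pair(c, c)), c, a)))), a, pair(a, c))   [R5 at 1.2.2.2]
2. m(pair(a, m(pair(a, pair(c, a)), pair(c, c), pair(m(pair(a, pair(c, a)), c, pair(a, a)), m(pair(c, pair(c, c)), c, a)))), a, pair(a, c))  →  m(pair(a, m(pair(a, pair(c, a)), pair(c, c), pair(a, m(pair(c, pair(c, c)), c, a)))), a, pair(a, c))   [R5 at 1.2.3.1]
3. m(pair(a, m(pair(a, pair(c, a)), pair(c, c), pair(a, m(pair(c, pair(c, c)), c, a)))), a, pair(a, c))  →  m(pair(a, m(pair(c, pair(c, c)), c, a)), a, pair(a, c))   [R5 at 1.2]
4. m(pair(a, m(pair(c, pair(c, c)), c, a)), a, pair(a, c))  →  m(pair(a, pair(c, a)), a, pair(a, c))   [R7 at 1.2]
5. m(pair(a, pair(c, a)), a, pair(a, c))  →  c   [R5 at ε]

c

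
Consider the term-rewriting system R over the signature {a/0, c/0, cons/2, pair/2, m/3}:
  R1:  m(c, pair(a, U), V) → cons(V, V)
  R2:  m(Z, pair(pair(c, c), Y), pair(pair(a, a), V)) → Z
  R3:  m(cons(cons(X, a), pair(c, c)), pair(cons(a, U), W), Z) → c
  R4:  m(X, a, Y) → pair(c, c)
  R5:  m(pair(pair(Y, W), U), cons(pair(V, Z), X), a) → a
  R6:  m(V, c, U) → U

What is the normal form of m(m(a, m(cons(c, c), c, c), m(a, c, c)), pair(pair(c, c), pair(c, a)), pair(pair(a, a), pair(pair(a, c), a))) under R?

1. m(m(a, m(cons(c, c), c, c), m(a, c, c)), pair(pair(c, c), pair(c, a)), pair(pair(a, a), pair(pair(a, c), a)))  →  m(a, m(cons(c, c), c, c), m(a, c, c))   [R2 at ε]
2. m(a, m(cons(c, c), c, c), m(a, c, c))  →  m(a, c, m(a, c, c))   [R6 at 2]
3. m(a, c, m(a, c, c))  →  m(a, c, c)   [R6 at ε]
4. m(a, c, c)  →  c   [R6 at ε]

c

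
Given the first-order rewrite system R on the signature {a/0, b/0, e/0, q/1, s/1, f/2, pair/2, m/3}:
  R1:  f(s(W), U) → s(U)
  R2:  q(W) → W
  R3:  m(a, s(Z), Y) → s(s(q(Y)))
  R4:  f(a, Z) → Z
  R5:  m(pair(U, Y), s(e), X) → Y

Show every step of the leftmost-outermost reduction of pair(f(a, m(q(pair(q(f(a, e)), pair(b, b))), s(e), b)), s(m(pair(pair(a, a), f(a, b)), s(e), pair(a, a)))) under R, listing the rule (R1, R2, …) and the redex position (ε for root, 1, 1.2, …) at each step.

pair(pair(b, b), s(b))

1. pair(f(a, m(q(pair(q(f(a, e)), pair(b, b))), s(e), b)), s(m(pair(pair(a, a), f(a, b)), s(e), pair(a, a))))  →  pair(m(q(pair(q(f(a, e)), pair(b, b))), s(e), b), s(m(pair(pair(a, a), f(a, b)), s(e), pair(a, a))))   [R4 at 1]
2. pair(m(q(pair(q(f(a, e)), pair(b, b))), s(e), b), s(m(pair(pair(a, a), f(a, b)), s(e), pair(a, a))))  →  pair(m(pair(q(f(a, e)), pair(b, b)), s(e), b), s(m(pair(pair(a, a), f(a, b)), s(e), pair(a, a))))   [R2 at 1.1]
3. pair(m(pair(q(f(a, e)), pair(b, b)), s(e), b), s(m(pair(pair(a, a), f(a, b)), s(e), pair(a, a))))  →  pair(pair(b, b), s(m(pair(pair(a, a), f(a, b)), s(e), pair(a, a))))   [R5 at 1]
4. pair(pair(b, b), s(m(pair(pair(a, a), f(a, b)), s(e), pair(a, a))))  →  pair(pair(b, b), s(f(a, b)))   [R5 at 2.1]
5. pair(pair(b, b), s(f(a, b)))  →  pair(pair(b, b), s(b))   [R4 at 2.1]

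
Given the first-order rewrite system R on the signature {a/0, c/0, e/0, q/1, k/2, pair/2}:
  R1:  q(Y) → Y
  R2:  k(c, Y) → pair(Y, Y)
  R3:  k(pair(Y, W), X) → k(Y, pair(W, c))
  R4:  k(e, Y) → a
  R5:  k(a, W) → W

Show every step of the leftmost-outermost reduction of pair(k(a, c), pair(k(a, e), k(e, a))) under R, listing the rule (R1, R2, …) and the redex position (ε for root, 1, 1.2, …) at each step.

1. pair(k(a, c), pair(k(a, e), k(e, a)))  →  pair(c, pair(k(a, e), k(e, a)))   [R5 at 1]
2. pair(c, pair(k(a, e), k(e, a)))  →  pair(c, pair(e, k(e, a)))   [R5 at 2.1]
3. pair(c, pair(e, k(e, a)))  →  pair(c, pair(e, a))   [R4 at 2.2]

pair(c, pair(e, a))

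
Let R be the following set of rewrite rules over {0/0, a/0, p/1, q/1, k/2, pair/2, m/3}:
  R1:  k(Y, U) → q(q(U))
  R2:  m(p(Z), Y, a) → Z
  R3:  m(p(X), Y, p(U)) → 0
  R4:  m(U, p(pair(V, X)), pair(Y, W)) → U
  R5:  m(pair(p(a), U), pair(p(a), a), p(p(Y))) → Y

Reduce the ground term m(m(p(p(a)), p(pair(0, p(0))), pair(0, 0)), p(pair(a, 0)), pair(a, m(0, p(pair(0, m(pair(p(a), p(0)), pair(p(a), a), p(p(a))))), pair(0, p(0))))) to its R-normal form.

p(p(a))

1. m(m(p(p(a)), p(pair(0, p(0))), pair(0, 0)), p(pair(a, 0)), pair(a, m(0, p(pair(0, m(pair(p(a), p(0)), pair(p(a), a), p(p(a))))), pair(0, p(0)))))  →  m(p(p(a)), p(pair(0, p(0))), pair(0, 0))   [R4 at ε]
2. m(p(p(a)), p(pair(0, p(0))), pair(0, 0))  →  p(p(a))   [R4 at ε]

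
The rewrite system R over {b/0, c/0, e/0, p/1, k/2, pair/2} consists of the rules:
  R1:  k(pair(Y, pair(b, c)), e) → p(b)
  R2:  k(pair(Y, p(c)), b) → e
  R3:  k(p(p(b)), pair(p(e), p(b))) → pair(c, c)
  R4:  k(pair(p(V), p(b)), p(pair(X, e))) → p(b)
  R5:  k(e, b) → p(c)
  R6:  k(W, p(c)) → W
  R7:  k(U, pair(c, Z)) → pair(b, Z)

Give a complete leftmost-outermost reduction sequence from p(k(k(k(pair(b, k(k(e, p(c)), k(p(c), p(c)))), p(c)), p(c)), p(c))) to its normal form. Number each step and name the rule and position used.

1. p(k(k(k(pair(b, k(k(e, p(c)), k(p(c), p(c)))), p(c)), p(c)), p(c)))  →  p(k(k(pair(b, k(k(e, p(c)), k(p(c), p(c)))), p(c)), p(c)))   [R6 at 1]
2. p(k(k(pair(b, k(k(e, p(c)), k(p(c), p(c)))), p(c)), p(c)))  →  p(k(pair(b, k(k(e, p(c)), k(p(c), p(c)))), p(c)))   [R6 at 1]
3. p(k(pair(b, k(k(e, p(c)), k(p(c), p(c)))), p(c)))  →  p(pair(b, k(k(e, p(c)), k(p(c), p(c)))))   [R6 at 1]
4. p(pair(b, k(k(e, p(c)), k(p(c), p(c)))))  →  p(pair(b, k(e, k(p(c), p(c)))))   [R6 at 1.2.1]
5. p(pair(b, k(e, k(p(c), p(c)))))  →  p(pair(b, k(e, p(c))))   [R6 at 1.2.2]
6. p(pair(b, k(e, p(c))))  →  p(pair(b, e))   [R6 at 1.2]

p(pair(b, e))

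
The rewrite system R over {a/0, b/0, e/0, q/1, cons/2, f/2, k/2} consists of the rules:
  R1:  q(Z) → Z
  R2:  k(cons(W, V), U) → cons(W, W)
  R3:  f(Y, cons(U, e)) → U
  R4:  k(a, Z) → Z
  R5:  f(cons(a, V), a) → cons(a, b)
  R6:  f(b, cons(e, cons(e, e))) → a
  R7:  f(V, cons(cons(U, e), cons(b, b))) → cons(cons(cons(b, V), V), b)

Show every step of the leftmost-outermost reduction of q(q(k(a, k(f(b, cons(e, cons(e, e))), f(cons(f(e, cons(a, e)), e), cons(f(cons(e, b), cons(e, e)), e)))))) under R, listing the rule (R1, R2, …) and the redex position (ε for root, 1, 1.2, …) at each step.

e

1. q(q(k(a, k(f(b, cons(e, cons(e, e))), f(cons(f(e, cons(a, e)), e), cons(f(cons(e, b), cons(e, e)), e))))))  →  q(k(a, k(f(b, cons(e, cons(e, e))), f(cons(f(e, cons(a, e)), e), cons(f(cons(e, b), cons(e, e)), e)))))   [R1 at ε]
2. q(k(a, k(f(b, cons(e, cons(e, e))), f(cons(f(e, cons(a, e)), e), cons(f(cons(e, b), cons(e, e)), e)))))  →  k(a, k(f(b, cons(e, cons(e, e))), f(cons(f(e, cons(a, e)), e), cons(f(cons(e, b), cons(e, e)), e))))   [R1 at ε]
3. k(a, k(f(b, cons(e, cons(e, e))), f(cons(f(e, cons(a, e)), e), cons(f(cons(e, b), cons(e, e)), e))))  →  k(f(b, cons(e, cons(e, e))), f(cons(f(e, cons(a, e)), e), cons(f(cons(e, b), cons(e, e)), e)))   [R4 at ε]
4. k(f(b, cons(e, cons(e, e))), f(cons(f(e, cons(a, e)), e), cons(f(cons(e, b), cons(e, e)), e)))  →  k(a, f(cons(f(e, cons(a, e)), e), cons(f(cons(e, b), cons(e, e)), e)))   [R6 at 1]
5. k(a, f(cons(f(e, cons(a, e)), e), cons(f(cons(e, b), cons(e, e)), e)))  →  f(cons(f(e, cons(a, e)), e), cons(f(cons(e, b), cons(e, e)), e))   [R4 at ε]
6. f(cons(f(e, cons(a, e)), e), cons(f(cons(e, b), cons(e, e)), e))  →  f(cons(e, b), cons(e, e))   [R3 at ε]
7. f(cons(e, b), cons(e, e))  →  e   [R3 at ε]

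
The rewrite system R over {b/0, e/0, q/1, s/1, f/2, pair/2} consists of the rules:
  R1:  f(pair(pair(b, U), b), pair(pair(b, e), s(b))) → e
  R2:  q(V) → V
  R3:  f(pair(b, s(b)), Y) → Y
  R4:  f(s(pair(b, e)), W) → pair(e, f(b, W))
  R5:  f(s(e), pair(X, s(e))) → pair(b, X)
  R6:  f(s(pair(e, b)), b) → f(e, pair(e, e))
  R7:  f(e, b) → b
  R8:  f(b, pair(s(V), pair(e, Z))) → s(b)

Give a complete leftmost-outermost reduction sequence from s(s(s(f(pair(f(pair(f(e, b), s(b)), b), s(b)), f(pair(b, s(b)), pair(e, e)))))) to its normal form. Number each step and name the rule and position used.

s(s(s(pair(e, e))))

1. s(s(s(f(pair(f(pair(f(e, b), s(b)), b), s(b)), f(pair(b, s(b)), pair(e, e))))))  →  s(s(s(f(pair(f(pair(b, s(b)), b), s(b)), f(pair(b, s(b)), pair(e, e))))))   [R7 at 1.1.1.1.1.1.1]
2. s(s(s(f(pair(f(pair(b, s(b)), b), s(b)), f(pair(b, s(b)), pair(e, e))))))  →  s(s(s(f(pair(b, s(b)), f(pair(b, s(b)), pair(e, e))))))   [R3 at 1.1.1.1.1]
3. s(s(s(f(pair(b, s(b)), f(pair(b, s(b)), pair(e, e))))))  →  s(s(s(f(pair(b, s(b)), pair(e, e)))))   [R3 at 1.1.1]
4. s(s(s(f(pair(b, s(b)), pair(e, e)))))  →  s(s(s(pair(e, e))))   [R3 at 1.1.1]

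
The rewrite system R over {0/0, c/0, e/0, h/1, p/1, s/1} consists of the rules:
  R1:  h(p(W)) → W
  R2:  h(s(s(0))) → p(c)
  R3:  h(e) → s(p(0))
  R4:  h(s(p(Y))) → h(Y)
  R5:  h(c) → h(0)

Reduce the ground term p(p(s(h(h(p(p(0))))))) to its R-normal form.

p(p(s(0)))

1. p(p(s(h(h(p(p(0)))))))  →  p(p(s(h(p(0)))))   [R1 at 1.1.1.1]
2. p(p(s(h(p(0)))))  →  p(p(s(0)))   [R1 at 1.1.1]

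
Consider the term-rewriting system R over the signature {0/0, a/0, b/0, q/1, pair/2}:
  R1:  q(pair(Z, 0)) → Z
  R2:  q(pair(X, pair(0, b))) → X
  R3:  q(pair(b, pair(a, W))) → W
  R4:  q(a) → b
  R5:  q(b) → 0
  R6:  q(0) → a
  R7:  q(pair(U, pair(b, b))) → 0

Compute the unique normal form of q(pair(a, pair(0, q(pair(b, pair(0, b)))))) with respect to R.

a

1. q(pair(a, pair(0, q(pair(b, pair(0, b))))))  →  q(pair(a, pair(0, b)))   [R2 at 1.2.2]
2. q(pair(a, pair(0, b)))  →  a   [R2 at ε]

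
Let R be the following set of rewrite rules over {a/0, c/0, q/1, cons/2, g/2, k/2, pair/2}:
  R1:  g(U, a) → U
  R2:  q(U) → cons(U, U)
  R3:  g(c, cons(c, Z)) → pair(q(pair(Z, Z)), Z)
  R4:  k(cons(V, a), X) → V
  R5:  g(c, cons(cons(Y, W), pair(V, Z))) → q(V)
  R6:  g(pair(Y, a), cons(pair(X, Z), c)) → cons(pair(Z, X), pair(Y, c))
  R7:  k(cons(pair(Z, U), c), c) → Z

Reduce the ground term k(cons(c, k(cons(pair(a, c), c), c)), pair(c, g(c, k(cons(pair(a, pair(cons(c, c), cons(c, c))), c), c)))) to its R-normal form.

c

1. k(cons(c, k(cons(pair(a, c), c), c)), pair(c, g(c, k(cons(pair(a, pair(cons(c, c), cons(c, c))), c), c))))  →  k(cons(c, a), pair(c, g(c, k(cons(pair(a, pair(cons(c, c), cons(c, c))), c), c))))   [R7 at 1.2]
2. k(cons(c, a), pair(c, g(c, k(cons(pair(a, pair(cons(c, c), cons(c, c))), c), c))))  →  c   [R4 at ε]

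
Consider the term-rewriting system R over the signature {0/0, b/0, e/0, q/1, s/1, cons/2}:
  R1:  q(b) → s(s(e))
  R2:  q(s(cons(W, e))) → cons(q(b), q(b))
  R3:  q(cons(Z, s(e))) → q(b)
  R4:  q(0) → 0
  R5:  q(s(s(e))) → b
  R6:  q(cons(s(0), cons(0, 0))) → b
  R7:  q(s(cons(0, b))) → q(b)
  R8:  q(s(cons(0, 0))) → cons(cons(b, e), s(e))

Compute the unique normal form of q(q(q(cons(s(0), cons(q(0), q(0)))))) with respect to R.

b

1. q(q(q(cons(s(0), cons(q(0), q(0))))))  →  q(q(q(cons(s(0), cons(0, q(0))))))   [R4 at 1.1.1.2.1]
2. q(q(q(cons(s(0), cons(0, q(0))))))  →  q(q(q(cons(s(0), cons(0, 0)))))   [R4 at 1.1.1.2.2]
3. q(q(q(cons(s(0), cons(0, 0)))))  →  q(q(b))   [R6 at 1.1]
4. q(q(b))  →  q(s(s(e)))   [R1 at 1]
5. q(s(s(e)))  →  b   [R5 at ε]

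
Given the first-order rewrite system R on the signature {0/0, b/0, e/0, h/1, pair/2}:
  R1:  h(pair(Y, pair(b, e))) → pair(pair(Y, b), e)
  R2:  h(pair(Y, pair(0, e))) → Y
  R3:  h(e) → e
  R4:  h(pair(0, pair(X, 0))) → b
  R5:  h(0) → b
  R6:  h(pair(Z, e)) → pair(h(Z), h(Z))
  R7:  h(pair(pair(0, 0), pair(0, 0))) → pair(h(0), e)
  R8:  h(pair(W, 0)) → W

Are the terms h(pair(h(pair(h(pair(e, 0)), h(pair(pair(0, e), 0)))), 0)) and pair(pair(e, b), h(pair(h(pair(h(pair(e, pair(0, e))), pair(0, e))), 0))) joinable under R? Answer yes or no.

Reduce t₁ = h(pair(h(pair(h(pair(e, 0)), h(pair(pair(0, e), 0)))), 0)):
1. h(pair(h(pair(h(pair(e, 0)), h(pair(pair(0, e), 0)))), 0))  →  h(pair(h(pair(e, 0)), h(pair(pair(0, e), 0))))   [R8 at ε]
2. h(pair(h(pair(e, 0)), h(pair(pair(0, e), 0))))  →  h(pair(e, h(pair(pair(0, e), 0))))   [R8 at 1.1]
3. h(pair(e, h(pair(pair(0, e), 0))))  →  h(pair(e, pair(0, e)))   [R8 at 1.2]
4. h(pair(e, pair(0, e)))  →  e   [R2 at ε]

Reduce t₂ = pair(pair(e, b), h(pair(h(pair(h(pair(e, pair(0, e))), pair(0, e))), 0))):
1. pair(pair(e, b), h(pair(h(pair(h(pair(e, pair(0, e))), pair(0, e))), 0)))  →  pair(pair(e, b), h(pair(h(pair(e, pair(0, e))), pair(0, e))))   [R8 at 2]
2. pair(pair(e, b), h(pair(h(pair(e, pair(0, e))), pair(0, e))))  →  pair(pair(e, b), h(pair(e, pair(0, e))))   [R2 at 2]
3. pair(pair(e, b), h(pair(e, pair(0, e))))  →  pair(pair(e, b), e)   [R2 at 2]

no — NF(t₁) = e, NF(t₂) = pair(pair(e, b), e)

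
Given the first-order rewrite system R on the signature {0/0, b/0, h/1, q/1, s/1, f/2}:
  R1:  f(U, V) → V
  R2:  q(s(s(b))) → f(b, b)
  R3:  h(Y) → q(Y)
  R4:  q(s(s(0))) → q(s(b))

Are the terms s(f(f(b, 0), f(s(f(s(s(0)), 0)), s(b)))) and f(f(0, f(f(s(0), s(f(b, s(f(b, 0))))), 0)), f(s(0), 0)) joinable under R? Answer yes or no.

no — NF(t₁) = s(s(b)), NF(t₂) = 0

Reduce t₁ = s(f(f(b, 0), f(s(f(s(s(0)), 0)), s(b)))):
1. s(f(f(b, 0), f(s(f(s(s(0)), 0)), s(b))))  →  s(f(s(f(s(s(0)), 0)), s(b)))   [R1 at 1]
2. s(f(s(f(s(s(0)), 0)), s(b)))  →  s(s(b))   [R1 at 1]

Reduce t₂ = f(f(0, f(f(s(0), s(f(b, s(f(b, 0))))), 0)), f(s(0), 0)):
1. f(f(0, f(f(s(0), s(f(b, s(f(b, 0))))), 0)), f(s(0), 0))  →  f(s(0), 0)   [R1 at ε]
2. f(s(0), 0)  →  0   [R1 at ε]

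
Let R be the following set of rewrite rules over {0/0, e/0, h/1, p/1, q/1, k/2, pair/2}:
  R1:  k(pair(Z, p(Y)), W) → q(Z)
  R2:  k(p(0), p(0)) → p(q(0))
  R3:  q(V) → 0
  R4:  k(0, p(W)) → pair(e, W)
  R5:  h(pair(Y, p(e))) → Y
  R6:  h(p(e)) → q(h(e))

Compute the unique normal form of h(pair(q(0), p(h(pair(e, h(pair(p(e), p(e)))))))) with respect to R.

0

1. h(pair(q(0), p(h(pair(e, h(pair(p(e), p(e))))))))  →  h(pair(0, p(h(pair(e, h(pair(p(e), p(e))))))))   [R3 at 1.1]
2. h(pair(0, p(h(pair(e, h(pair(p(e), p(e))))))))  →  h(pair(0, p(h(pair(e, p(e))))))   [R5 at 1.2.1.1.2]
3. h(pair(0, p(h(pair(e, p(e))))))  →  h(pair(0, p(e)))   [R5 at 1.2.1]
4. h(pair(0, p(e)))  →  0   [R5 at ε]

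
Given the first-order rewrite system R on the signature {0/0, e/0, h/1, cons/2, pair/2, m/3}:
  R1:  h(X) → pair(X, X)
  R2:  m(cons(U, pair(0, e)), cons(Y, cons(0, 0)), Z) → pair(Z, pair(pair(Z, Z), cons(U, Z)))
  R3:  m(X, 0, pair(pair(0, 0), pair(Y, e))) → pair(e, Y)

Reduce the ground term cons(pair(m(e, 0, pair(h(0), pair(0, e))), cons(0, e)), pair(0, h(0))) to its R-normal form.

cons(pair(pair(e, 0), cons(0, e)), pair(0, pair(0, 0)))

1. cons(pair(m(e, 0, pair(h(0), pair(0, e))), cons(0, e)), pair(0, h(0)))  →  cons(pair(m(e, 0, pair(pair(0, 0), pair(0, e))), cons(0, e)), pair(0, h(0)))   [R1 at 1.1.3.1]
2. cons(pair(m(e, 0, pair(pair(0, 0), pair(0, e))), cons(0, e)), pair(0, h(0)))  →  cons(pair(pair(e, 0), cons(0, e)), pair(0, h(0)))   [R3 at 1.1]
3. cons(pair(pair(e, 0), cons(0, e)), pair(0, h(0)))  →  cons(pair(pair(e, 0), cons(0, e)), pair(0, pair(0, 0)))   [R1 at 2.2]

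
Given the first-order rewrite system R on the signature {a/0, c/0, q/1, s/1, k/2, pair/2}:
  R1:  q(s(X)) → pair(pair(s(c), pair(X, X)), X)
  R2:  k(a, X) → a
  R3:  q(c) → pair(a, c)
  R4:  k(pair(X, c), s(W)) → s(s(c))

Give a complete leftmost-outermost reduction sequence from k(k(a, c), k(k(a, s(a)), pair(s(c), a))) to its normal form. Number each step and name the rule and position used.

1. k(k(a, c), k(k(a, s(a)), pair(s(c), a)))  →  k(a, k(k(a, s(a)), pair(s(c), a)))   [R2 at 1]
2. k(a, k(k(a, s(a)), pair(s(c), a)))  →  a   [R2 at ε]

a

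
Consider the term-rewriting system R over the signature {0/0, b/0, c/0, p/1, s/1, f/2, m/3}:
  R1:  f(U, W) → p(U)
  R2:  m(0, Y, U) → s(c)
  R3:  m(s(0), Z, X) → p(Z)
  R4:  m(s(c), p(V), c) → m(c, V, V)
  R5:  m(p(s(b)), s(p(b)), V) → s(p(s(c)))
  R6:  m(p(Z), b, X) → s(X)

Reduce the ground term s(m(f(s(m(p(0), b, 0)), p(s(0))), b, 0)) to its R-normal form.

1. s(m(f(s(m(p(0), b, 0)), p(s(0))), b, 0))  →  s(m(p(s(m(p(0), b, 0))), b, 0))   [R1 at 1.1]
2. s(m(p(s(m(p(0), b, 0))), b, 0))  →  s(s(0))   [R6 at 1]

s(s(0))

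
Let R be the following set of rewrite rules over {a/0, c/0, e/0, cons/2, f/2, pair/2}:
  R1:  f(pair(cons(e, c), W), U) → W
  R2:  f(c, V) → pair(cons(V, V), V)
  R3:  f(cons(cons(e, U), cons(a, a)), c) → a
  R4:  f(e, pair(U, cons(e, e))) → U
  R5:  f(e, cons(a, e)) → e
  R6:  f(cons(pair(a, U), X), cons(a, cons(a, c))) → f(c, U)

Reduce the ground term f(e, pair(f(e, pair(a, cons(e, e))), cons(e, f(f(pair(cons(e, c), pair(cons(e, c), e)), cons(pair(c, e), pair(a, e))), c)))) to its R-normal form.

a

1. f(e, pair(f(e, pair(a, cons(e, e))), cons(e, f(f(pair(cons(e, c), pair(cons(e, c), e)), cons(pair(c, e), pair(a, e))), c))))  →  f(e, pair(a, cons(e, f(f(pair(cons(e, c), pair(cons(e, c), e)), cons(pair(c, e), pair(a, e))), c))))   [R4 at 2.1]
2. f(e, pair(a, cons(e, f(f(pair(cons(e, c), pair(cons(e, c), e)), cons(pair(c, e), pair(a, e))), c))))  →  f(e, pair(a, cons(e, f(pair(cons(e, c), e), c))))   [R1 at 2.2.2.1]
3. f(e, pair(a, cons(e, f(pair(cons(e, c), e), c))))  →  f(e, pair(a, cons(e, e)))   [R1 at 2.2.2]
4. f(e, pair(a, cons(e, e)))  →  a   [R4 at ε]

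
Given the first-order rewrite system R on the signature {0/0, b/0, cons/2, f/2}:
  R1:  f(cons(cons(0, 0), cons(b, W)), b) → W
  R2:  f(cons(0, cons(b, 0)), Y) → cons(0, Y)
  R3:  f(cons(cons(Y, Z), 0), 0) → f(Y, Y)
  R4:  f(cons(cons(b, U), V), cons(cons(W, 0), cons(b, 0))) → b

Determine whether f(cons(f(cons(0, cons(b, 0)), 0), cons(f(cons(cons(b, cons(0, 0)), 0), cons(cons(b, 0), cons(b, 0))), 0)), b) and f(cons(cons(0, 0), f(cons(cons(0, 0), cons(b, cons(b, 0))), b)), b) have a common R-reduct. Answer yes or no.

yes — NF(t₁) = 0, NF(t₂) = 0

Reduce t₁ = f(cons(f(cons(0, cons(b, 0)), 0), cons(f(cons(cons(b, cons(0, 0)), 0), cons(cons(b, 0), cons(b, 0))), 0)), b):
1. f(cons(f(cons(0, cons(b, 0)), 0), cons(f(cons(cons(b, cons(0, 0)), 0), cons(cons(b, 0), cons(b, 0))), 0)), b)  →  f(cons(cons(0, 0), cons(f(cons(cons(b, cons(0, 0)), 0), cons(cons(b, 0), cons(b, 0))), 0)), b)   [R2 at 1.1]
2. f(cons(cons(0, 0), cons(f(cons(cons(b, cons(0, 0)), 0), cons(cons(b, 0), cons(b, 0))), 0)), b)  →  f(cons(cons(0, 0), cons(b, 0)), b)   [R4 at 1.2.1]
3. f(cons(cons(0, 0), cons(b, 0)), b)  →  0   [R1 at ε]

Reduce t₂ = f(cons(cons(0, 0), f(cons(cons(0, 0), cons(b, cons(b, 0))), b)), b):
1. f(cons(cons(0, 0), f(cons(cons(0, 0), cons(b, cons(b, 0))), b)), b)  →  f(cons(cons(0, 0), cons(b, 0)), b)   [R1 at 1.2]
2. f(cons(cons(0, 0), cons(b, 0)), b)  →  0   [R1 at ε]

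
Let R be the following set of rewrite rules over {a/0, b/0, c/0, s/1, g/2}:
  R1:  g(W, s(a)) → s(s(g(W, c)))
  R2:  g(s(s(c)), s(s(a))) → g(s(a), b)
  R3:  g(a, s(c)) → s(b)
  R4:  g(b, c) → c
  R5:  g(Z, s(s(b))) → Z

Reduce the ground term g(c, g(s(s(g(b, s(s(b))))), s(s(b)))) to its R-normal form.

c

1. g(c, g(s(s(g(b, s(s(b))))), s(s(b))))  →  g(c, s(s(g(b, s(s(b))))))   [R5 at 2]
2. g(c, s(s(g(b, s(s(b))))))  →  g(c, s(s(b)))   [R5 at 2.1.1]
3. g(c, s(s(b)))  →  c   [R5 at ε]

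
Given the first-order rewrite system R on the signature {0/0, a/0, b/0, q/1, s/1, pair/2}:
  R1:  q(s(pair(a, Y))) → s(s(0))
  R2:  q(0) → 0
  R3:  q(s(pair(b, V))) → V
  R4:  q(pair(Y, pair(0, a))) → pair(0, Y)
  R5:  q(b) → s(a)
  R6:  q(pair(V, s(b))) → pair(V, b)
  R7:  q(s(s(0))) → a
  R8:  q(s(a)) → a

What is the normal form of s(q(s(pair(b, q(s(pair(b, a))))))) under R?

1. s(q(s(pair(b, q(s(pair(b, a)))))))  →  s(q(s(pair(b, a))))   [R3 at 1]
2. s(q(s(pair(b, a))))  →  s(a)   [R3 at 1]

s(a)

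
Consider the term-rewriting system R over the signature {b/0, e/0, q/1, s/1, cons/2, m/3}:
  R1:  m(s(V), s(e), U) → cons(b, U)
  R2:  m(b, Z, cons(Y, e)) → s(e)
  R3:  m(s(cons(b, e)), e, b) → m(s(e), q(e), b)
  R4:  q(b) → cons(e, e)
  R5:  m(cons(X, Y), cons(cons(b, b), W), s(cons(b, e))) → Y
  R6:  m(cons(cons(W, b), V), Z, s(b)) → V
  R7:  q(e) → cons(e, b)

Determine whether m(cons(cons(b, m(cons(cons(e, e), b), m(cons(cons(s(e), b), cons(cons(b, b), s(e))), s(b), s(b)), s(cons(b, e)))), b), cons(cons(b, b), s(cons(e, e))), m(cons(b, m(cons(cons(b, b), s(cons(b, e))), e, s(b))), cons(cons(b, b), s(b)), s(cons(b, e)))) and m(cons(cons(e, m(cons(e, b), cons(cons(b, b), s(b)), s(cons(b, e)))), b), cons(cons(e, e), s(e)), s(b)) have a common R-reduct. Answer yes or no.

Reduce t₁ = m(cons(cons(b, m(cons(cons(e, e), b), m(cons(cons(s(e), b), cons(cons(b, b), s(e))), s(b), s(b)), s(cons(b, e)))), b), cons(cons(b, b), s(cons(e, e))), m(cons(b, m(cons(cons(b, b), s(cons(b, e))), e, s(b))), cons(cons(b, b), s(b)), s(cons(b, e)))):
1. m(cons(cons(b, m(cons(cons(e, e), b), m(cons(cons(s(e), b), cons(cons(b, b), s(e))), s(b), s(b)), s(cons(b, e)))), b), cons(cons(b, b), s(cons(e, e))), m(cons(b, m(cons(cons(b, b), s(cons(b, e))), e, s(b))), cons(cons(b, b), s(b)), s(cons(b, e))))  →  m(cons(cons(b, m(cons(cons(e, e), b), cons(cons(b, b), s(e)), s(cons(b, e)))), b), cons(cons(b, b), s(cons(e, e))), m(cons(b, m(cons(cons(b, b), s(cons(b, e))), e, s(b))), cons(cons(b, b), s(b)), s(cons(b, e))))   [R6 at 1.1.2.2]
2. m(cons(cons(b, m(cons(cons(e, e), b), cons(cons(b, b), s(e)), s(cons(b, e)))), b), cons(cons(b, b), s(cons(e, e))), m(cons(b, m(cons(cons(b, b), s(cons(b, e))), e, s(b))), cons(cons(b, b), s(b)), s(cons(b, e))))  →  m(cons(cons(b, b), b), cons(cons(b, b), s(cons(e, e))), m(cons(b, m(cons(cons(b, b), s(cons(b, e))), e, s(b))), cons(cons(b, b), s(b)), s(cons(b, e))))   [R5 at 1.1.2]
3. m(cons(cons(b, b), b), cons(cons(b, b), s(cons(e, e))), m(cons(b, m(cons(cons(b, b), s(cons(b, e))), e, s(b))), cons(cons(b, b), s(b)), s(cons(b, e))))  →  m(cons(cons(b, b), b), cons(cons(b, b), s(cons(e, e))), m(cons(cons(b, b), s(cons(b, e))), e, s(b)))   [R5 at 3]
4. m(cons(cons(b, b), b), cons(cons(b, b), s(cons(e, e))), m(cons(cons(b, b), s(cons(b, e))), e, s(b)))  →  m(cons(cons(b, b), b), cons(cons(b, b), s(cons(e, e))), s(cons(b, e)))   [R6 at 3]
5. m(cons(cons(b, b), b), cons(cons(b, b), s(cons(e, e))), s(cons(b, e)))  →  b   [R5 at ε]

Reduce t₂ = m(cons(cons(e, m(cons(e, b), cons(cons(b, b), s(b)), s(cons(b, e)))), b), cons(cons(e, e), s(e)), s(b)):
1. m(cons(cons(e, m(cons(e, b), cons(cons(b, b), s(b)), s(cons(b, e)))), b), cons(cons(e, e), s(e)), s(b))  →  m(cons(cons(e, b), b), cons(cons(e, e), s(e)), s(b))   [R5 at 1.1.2]
2. m(cons(cons(e, b), b), cons(cons(e, e), s(e)), s(b))  →  b   [R6 at ε]

yes — NF(t₁) = b, NF(t₂) = b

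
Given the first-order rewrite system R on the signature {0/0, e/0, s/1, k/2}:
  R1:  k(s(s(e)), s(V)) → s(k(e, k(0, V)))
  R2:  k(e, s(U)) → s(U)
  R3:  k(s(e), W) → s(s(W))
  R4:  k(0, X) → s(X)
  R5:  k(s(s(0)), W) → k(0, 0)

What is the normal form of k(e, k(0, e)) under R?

1. k(e, k(0, e))  →  k(e, s(e))   [R4 at 2]
2. k(e, s(e))  →  s(e)   [R2 at ε]

s(e)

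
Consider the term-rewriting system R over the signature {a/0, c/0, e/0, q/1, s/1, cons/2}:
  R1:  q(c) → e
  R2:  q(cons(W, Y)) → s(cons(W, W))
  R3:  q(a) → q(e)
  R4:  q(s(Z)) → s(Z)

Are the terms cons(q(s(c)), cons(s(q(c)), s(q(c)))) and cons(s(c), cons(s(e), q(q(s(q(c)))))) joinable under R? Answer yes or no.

yes — NF(t₁) = cons(s(c), cons(s(e), s(e))), NF(t₂) = cons(s(c), cons(s(e), s(e)))

Reduce t₁ = cons(q(s(c)), cons(s(q(c)), s(q(c)))):
1. cons(q(s(c)), cons(s(q(c)), s(q(c))))  →  cons(s(c), cons(s(q(c)), s(q(c))))   [R4 at 1]
2. cons(s(c), cons(s(q(c)), s(q(c))))  →  cons(s(c), cons(s(e), s(q(c))))   [R1 at 2.1.1]
3. cons(s(c), cons(s(e), s(q(c))))  →  cons(s(c), cons(s(e), s(e)))   [R1 at 2.2.1]

Reduce t₂ = cons(s(c), cons(s(e), q(q(s(q(c)))))):
1. cons(s(c), cons(s(e), q(q(s(q(c))))))  →  cons(s(c), cons(s(e), q(s(q(c)))))   [R4 at 2.2.1]
2. cons(s(c), cons(s(e), q(s(q(c)))))  →  cons(s(c), cons(s(e), s(q(c))))   [R4 at 2.2]
3. cons(s(c), cons(s(e), s(q(c))))  →  cons(s(c), cons(s(e), s(e)))   [R1 at 2.2.1]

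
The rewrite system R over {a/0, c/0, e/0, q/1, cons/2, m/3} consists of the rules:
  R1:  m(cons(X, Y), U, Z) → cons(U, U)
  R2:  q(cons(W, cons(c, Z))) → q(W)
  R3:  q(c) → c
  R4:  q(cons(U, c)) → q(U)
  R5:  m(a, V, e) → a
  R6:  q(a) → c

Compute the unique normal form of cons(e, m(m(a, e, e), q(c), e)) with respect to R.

1. cons(e, m(m(a, e, e), q(c), e))  →  cons(e, m(a, q(c), e))   [R5 at 2.1]
2. cons(e, m(a, q(c), e))  →  cons(e, a)   [R5 at 2]

cons(e, a)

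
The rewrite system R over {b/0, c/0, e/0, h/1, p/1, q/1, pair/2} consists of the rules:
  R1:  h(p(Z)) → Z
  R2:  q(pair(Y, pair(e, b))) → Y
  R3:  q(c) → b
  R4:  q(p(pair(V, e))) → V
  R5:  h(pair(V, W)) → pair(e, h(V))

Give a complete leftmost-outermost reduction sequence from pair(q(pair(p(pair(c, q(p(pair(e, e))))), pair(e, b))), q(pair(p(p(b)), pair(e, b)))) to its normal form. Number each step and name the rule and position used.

pair(p(pair(c, e)), p(p(b)))

1. pair(q(pair(p(pair(c, q(p(pair(e, e))))), pair(e, b))), q(pair(p(p(b)), pair(e, b))))  →  pair(p(pair(c, q(p(pair(e, e))))), q(pair(p(p(b)), pair(e, b))))   [R2 at 1]
2. pair(p(pair(c, q(p(pair(e, e))))), q(pair(p(p(b)), pair(e, b))))  →  pair(p(pair(c, e)), q(pair(p(p(b)), pair(e, b))))   [R4 at 1.1.2]
3. pair(p(pair(c, e)), q(pair(p(p(b)), pair(e, b))))  →  pair(p(pair(c, e)), p(p(b)))   [R2 at 2]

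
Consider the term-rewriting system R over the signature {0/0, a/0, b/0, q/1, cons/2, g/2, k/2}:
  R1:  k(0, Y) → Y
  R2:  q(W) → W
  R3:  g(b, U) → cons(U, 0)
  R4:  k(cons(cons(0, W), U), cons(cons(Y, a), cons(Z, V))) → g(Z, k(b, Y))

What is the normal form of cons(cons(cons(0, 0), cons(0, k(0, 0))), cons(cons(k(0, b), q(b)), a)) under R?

cons(cons(cons(0, 0), cons(0, 0)), cons(cons(b, b), a))

1. cons(cons(cons(0, 0), cons(0, k(0, 0))), cons(cons(k(0, b), q(b)), a))  →  cons(cons(cons(0, 0), cons(0, 0)), cons(cons(k(0, b), q(b)), a))   [R1 at 1.2.2]
2. cons(cons(cons(0, 0), cons(0, 0)), cons(cons(k(0, b), q(b)), a))  →  cons(cons(cons(0, 0), cons(0, 0)), cons(cons(b, q(b)), a))   [R1 at 2.1.1]
3. cons(cons(cons(0, 0), cons(0, 0)), cons(cons(b, q(b)), a))  →  cons(cons(cons(0, 0), cons(0, 0)), cons(cons(b, b), a))   [R2 at 2.1.2]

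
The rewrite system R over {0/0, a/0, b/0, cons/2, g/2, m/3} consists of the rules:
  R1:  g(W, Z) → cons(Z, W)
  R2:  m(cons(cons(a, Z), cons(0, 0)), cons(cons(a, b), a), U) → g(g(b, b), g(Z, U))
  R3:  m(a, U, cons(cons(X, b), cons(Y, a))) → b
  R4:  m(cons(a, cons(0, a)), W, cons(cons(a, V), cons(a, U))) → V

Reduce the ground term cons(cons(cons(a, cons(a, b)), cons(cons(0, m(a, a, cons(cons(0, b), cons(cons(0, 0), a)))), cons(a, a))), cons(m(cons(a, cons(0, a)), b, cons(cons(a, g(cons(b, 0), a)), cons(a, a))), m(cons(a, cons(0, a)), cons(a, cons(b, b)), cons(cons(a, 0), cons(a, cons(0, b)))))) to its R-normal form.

cons(cons(cons(a, cons(a, b)), cons(cons(0, b), cons(a, a))), cons(cons(a, cons(b, 0)), 0))

1. cons(cons(cons(a, cons(a, b)), cons(cons(0, m(a, a, cons(cons(0, b), cons(cons(0, 0), a)))), cons(a, a))), cons(m(cons(a, cons(0, a)), b, cons(cons(a, g(cons(b, 0), a)), cons(a, a))), m(cons(a, cons(0, a)), cons(a, cons(b, b)), cons(cons(a, 0), cons(a, cons(0, b))))))  →  cons(cons(cons(a, cons(a, b)), cons(cons(0, b), cons(a, a))), cons(m(cons(a, cons(0, a)), b, cons(cons(a, g(cons(b, 0), a)), cons(a, a))), m(cons(a, cons(0, a)), cons(a, cons(b, b)), cons(cons(a, 0), cons(a, cons(0, b))))))   [R3 at 1.2.1.2]
2. cons(cons(cons(a, cons(a, b)), cons(cons(0, b), cons(a, a))), cons(m(cons(a, cons(0, a)), b, cons(cons(a, g(cons(b, 0), a)), cons(a, a))), m(cons(a, cons(0, a)), cons(a, cons(b, b)), cons(cons(a, 0), cons(a, cons(0, b))))))  →  cons(cons(cons(a, cons(a, b)), cons(cons(0, b), cons(a, a))), cons(g(cons(b, 0), a), m(cons(a, cons(0, a)), cons(a, cons(b, b)), cons(cons(a, 0), cons(a, cons(0, b))))))   [R4 at 2.1]
3. cons(cons(cons(a, cons(a, b)), cons(cons(0, b), cons(a, a))), cons(g(cons(b, 0), a), m(cons(a, cons(0, a)), cons(a, cons(b, b)), cons(cons(a, 0), cons(a, cons(0, b))))))  →  cons(cons(cons(a, cons(a, b)), cons(cons(0, b), cons(a, a))), cons(cons(a, cons(b, 0)), m(cons(a, cons(0, a)), cons(a, cons(b, b)), cons(cons(a, 0), cons(a, cons(0, b))))))   [R1 at 2.1]
4. cons(cons(cons(a, cons(a, b)), cons(cons(0, b), cons(a, a))), cons(cons(a, cons(b, 0)), m(cons(a, cons(0, a)), cons(a, cons(b, b)), cons(cons(a, 0), cons(a, cons(0, b))))))  →  cons(cons(cons(a, cons(a, b)), cons(cons(0, b), cons(a, a))), cons(cons(a, cons(b, 0)), 0))   [R4 at 2.2]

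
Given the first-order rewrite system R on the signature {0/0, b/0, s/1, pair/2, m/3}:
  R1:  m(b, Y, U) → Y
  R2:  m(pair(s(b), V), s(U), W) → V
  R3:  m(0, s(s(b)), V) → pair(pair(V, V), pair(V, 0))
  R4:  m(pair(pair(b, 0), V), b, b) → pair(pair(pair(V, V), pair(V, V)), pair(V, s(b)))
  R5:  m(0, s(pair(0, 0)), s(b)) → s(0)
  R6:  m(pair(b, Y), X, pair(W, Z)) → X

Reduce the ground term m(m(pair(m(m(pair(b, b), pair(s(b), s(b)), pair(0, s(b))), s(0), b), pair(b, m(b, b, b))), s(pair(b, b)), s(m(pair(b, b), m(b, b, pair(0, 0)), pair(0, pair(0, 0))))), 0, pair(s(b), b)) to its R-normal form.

0

1. m(m(pair(m(m(pair(b, b), pair(s(b), s(b)), pair(0, s(b))), s(0), b), pair(b, m(b, b, b))), s(pair(b, b)), s(m(pair(b, b), m(b, b, pair(0, 0)), pair(0, pair(0, 0))))), 0, pair(s(b), b))  →  m(m(pair(m(pair(s(b), s(b)), s(0), b), pair(b, m(b, b, b))), s(pair(b, b)), s(m(pair(b, b), m(b, b, pair(0, 0)), pair(0, pair(0, 0))))), 0, pair(s(b), b))   [R6 at 1.1.1.1]
2. m(m(pair(m(pair(s(b), s(b)), s(0), b), pair(b, m(b, b, b))), s(pair(b, b)), s(m(pair(b, b), m(b, b, pair(0, 0)), pair(0, pair(0, 0))))), 0, pair(s(b), b))  →  m(m(pair(s(b), pair(b, m(b, b, b))), s(pair(b, b)), s(m(pair(b, b), m(b, b, pair(0, 0)), pair(0, pair(0, 0))))), 0, pair(s(b), b))   [R2 at 1.1.1]
3. m(m(pair(s(b), pair(b, m(b, b, b))), s(pair(b, b)), s(m(pair(b, b), m(b, b, pair(0, 0)), pair(0, pair(0, 0))))), 0, pair(s(b), b))  →  m(pair(b, m(b, b, b)), 0, pair(s(b), b))   [R2 at 1]
4. m(pair(b, m(b, b, b)), 0, pair(s(b), b))  →  0   [R6 at ε]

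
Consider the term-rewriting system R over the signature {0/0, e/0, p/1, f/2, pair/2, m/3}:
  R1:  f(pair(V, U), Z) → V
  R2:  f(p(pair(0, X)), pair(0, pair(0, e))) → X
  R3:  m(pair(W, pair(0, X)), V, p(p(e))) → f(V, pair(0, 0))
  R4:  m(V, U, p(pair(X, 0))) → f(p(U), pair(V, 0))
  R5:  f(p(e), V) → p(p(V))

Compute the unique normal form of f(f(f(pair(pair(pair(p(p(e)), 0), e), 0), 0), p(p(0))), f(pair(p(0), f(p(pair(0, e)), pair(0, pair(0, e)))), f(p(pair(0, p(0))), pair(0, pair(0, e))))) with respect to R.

1. f(f(f(pair(pair(pair(p(p(e)), 0), e), 0), 0), p(p(0))), f(pair(p(0), f(p(pair(0, e)), pair(0, pair(0, e)))), f(p(pair(0, p(0))), pair(0, pair(0, e)))))  →  f(f(pair(pair(p(p(e)), 0), e), p(p(0))), f(pair(p(0), f(p(pair(0, e)), pair(0, pair(0, e)))), f(p(pair(0, p(0))), pair(0, pair(0, e)))))   [R1 at 1.1]
2. f(f(pair(pair(p(p(e)), 0), e), p(p(0))), f(pair(p(0), f(p(pair(0, e)), pair(0, pair(0, e)))), f(p(pair(0, p(0))), pair(0, pair(0, e)))))  →  f(pair(p(p(e)), 0), f(pair(p(0), f(p(pair(0, e)), pair(0, pair(0, e)))), f(p(pair(0, p(0))), pair(0, pair(0, e)))))   [R1 at 1]
3. f(pair(p(p(e)), 0), f(pair(p(0), f(p(pair(0, e)), pair(0, pair(0, e)))), f(p(pair(0, p(0))), pair(0, pair(0, e)))))  →  p(p(e))   [R1 at ε]

p(p(e))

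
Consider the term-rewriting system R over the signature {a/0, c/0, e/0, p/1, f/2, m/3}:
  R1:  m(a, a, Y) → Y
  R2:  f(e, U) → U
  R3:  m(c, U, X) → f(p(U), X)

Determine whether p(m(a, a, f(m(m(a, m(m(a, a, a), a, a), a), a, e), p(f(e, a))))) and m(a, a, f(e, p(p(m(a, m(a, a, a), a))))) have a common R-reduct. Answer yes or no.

yes — NF(t₁) = p(p(a)), NF(t₂) = p(p(a))

Reduce t₁ = p(m(a, a, f(m(m(a, m(m(a, a, a), a, a), a), a, e), p(f(e, a))))):
1. p(m(a, a, f(m(m(a, m(m(a, a, a), a, a), a), a, e), p(f(e, a)))))  →  p(f(m(m(a, m(m(a, a, a), a, a), a), a, e), p(f(e, a))))   [R1 at 1]
2. p(f(m(m(a, m(m(a, a, a), a, a), a), a, e), p(f(e, a))))  →  p(f(m(m(a, m(a, a, a), a), a, e), p(f(e, a))))   [R1 at 1.1.1.2.1]
3. p(f(m(m(a, m(a, a, a), a), a, e), p(f(e, a))))  →  p(f(m(m(a, a, a), a, e), p(f(e, a))))   [R1 at 1.1.1.2]
4. p(f(m(m(a, a, a), a, e), p(f(e, a))))  →  p(f(m(a, a, e), p(f(e, a))))   [R1 at 1.1.1]
5. p(f(m(a, a, e), p(f(e, a))))  →  p(f(e, p(f(e, a))))   [R1 at 1.1]
6. p(f(e, p(f(e, a))))  →  p(p(f(e, a)))   [R2 at 1]
7. p(p(f(e, a)))  →  p(p(a))   [R2 at 1.1]

Reduce t₂ = m(a, a, f(e, p(p(m(a, m(a, a, a), a))))):
1. m(a, a, f(e, p(p(m(a, m(a, a, a), a)))))  →  f(e, p(p(m(a, m(a, a, a), a))))   [R1 at ε]
2. f(e, p(p(m(a, m(a, a, a), a))))  →  p(p(m(a, m(a, a, a), a)))   [R2 at ε]
3. p(p(m(a, m(a, a, a), a)))  →  p(p(m(a, a, a)))   [R1 at 1.1.2]
4. p(p(m(a, a, a)))  →  p(p(a))   [R1 at 1.1]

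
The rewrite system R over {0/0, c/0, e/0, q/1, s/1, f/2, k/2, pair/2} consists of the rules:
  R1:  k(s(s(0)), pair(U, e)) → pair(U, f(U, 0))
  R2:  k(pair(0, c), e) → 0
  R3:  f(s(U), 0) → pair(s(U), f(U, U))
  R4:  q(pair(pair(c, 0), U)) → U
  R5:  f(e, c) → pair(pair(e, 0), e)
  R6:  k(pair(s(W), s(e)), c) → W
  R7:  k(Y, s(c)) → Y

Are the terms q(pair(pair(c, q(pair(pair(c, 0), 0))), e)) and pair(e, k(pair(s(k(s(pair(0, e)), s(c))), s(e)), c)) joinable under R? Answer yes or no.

no — NF(t₁) = e, NF(t₂) = pair(e, s(pair(0, e)))

Reduce t₁ = q(pair(pair(c, q(pair(pair(c, 0), 0))), e)):
1. q(pair(pair(c, q(pair(pair(c, 0), 0))), e))  →  q(pair(pair(c, 0), e))   [R4 at 1.1.2]
2. q(pair(pair(c, 0), e))  →  e   [R4 at ε]

Reduce t₂ = pair(e, k(pair(s(k(s(pair(0, e)), s(c))), s(e)), c)):
1. pair(e, k(pair(s(k(s(pair(0, e)), s(c))), s(e)), c))  →  pair(e, k(s(pair(0, e)), s(c)))   [R6 at 2]
2. pair(e, k(s(pair(0, e)), s(c)))  →  pair(e, s(pair(0, e)))   [R7 at 2]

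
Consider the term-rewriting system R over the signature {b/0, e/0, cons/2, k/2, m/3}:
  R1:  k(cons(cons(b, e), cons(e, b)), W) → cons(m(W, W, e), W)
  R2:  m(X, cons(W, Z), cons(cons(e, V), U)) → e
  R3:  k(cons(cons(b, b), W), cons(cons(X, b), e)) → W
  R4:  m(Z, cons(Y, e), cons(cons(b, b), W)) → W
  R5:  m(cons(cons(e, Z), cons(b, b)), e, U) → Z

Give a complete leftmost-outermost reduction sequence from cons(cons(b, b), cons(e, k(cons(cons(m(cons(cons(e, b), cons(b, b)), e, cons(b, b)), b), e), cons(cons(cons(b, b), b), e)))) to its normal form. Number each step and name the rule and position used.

cons(cons(b, b), cons(e, e))

1. cons(cons(b, b), cons(e, k(cons(cons(m(cons(cons(e, b), cons(b, b)), e, cons(b, b)), b), e), cons(cons(cons(b, b), b), e))))  →  cons(cons(b, b), cons(e, k(cons(cons(b, b), e), cons(cons(cons(b, b), b), e))))   [R5 at 2.2.1.1.1]
2. cons(cons(b, b), cons(e, k(cons(cons(b, b), e), cons(cons(cons(b, b), b), e))))  →  cons(cons(b, b), cons(e, e))   [R3 at 2.2]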